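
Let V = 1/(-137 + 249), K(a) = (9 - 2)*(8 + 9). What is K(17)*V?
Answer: 17/16 ≈ 1.0625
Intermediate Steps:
K(a) = 119 (K(a) = 7*17 = 119)
V = 1/112 ≈ 0.0089286
K(17)*V = 119*(1/112) = 17/16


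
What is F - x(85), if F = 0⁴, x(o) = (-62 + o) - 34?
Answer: 11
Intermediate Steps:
x(o) = -96 + o
F = 0
F - x(85) = 0 - (-96 + 85) = 0 - 1*(-11) = 0 + 11 = 11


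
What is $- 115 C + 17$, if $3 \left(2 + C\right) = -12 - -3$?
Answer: $592$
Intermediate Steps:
$C = -5$ ($C = -2 + \frac{-12 - -3}{3} = -2 + \frac{-12 + 3}{3} = -2 + \frac{1}{3} \left(-9\right) = -2 - 3 = -5$)
$- 115 C + 17 = \left(-115\right) \left(-5\right) + 17 = 575 + 17 = 592$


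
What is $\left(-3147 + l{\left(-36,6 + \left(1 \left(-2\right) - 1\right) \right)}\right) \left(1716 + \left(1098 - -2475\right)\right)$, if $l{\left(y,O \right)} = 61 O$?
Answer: $-15676596$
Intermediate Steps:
$\left(-3147 + l{\left(-36,6 + \left(1 \left(-2\right) - 1\right) \right)}\right) \left(1716 + \left(1098 - -2475\right)\right) = \left(-3147 + 61 \left(6 + \left(1 \left(-2\right) - 1\right)\right)\right) \left(1716 + \left(1098 - -2475\right)\right) = \left(-3147 + 61 \left(6 - 3\right)\right) \left(1716 + \left(1098 + 2475\right)\right) = \left(-3147 + 61 \left(6 - 3\right)\right) \left(1716 + 3573\right) = \left(-3147 + 61 \cdot 3\right) 5289 = \left(-3147 + 183\right) 5289 = \left(-2964\right) 5289 = -15676596$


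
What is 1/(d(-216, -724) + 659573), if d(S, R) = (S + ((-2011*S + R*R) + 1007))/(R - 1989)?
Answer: 2713/1788462206 ≈ 1.5169e-6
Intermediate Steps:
d(S, R) = (1007 + R² - 2010*S)/(-1989 + R) (d(S, R) = (S + ((-2011*S + R²) + 1007))/(-1989 + R) = (S + ((R² - 2011*S) + 1007))/(-1989 + R) = (S + (1007 + R² - 2011*S))/(-1989 + R) = (1007 + R² - 2010*S)/(-1989 + R))
1/(d(-216, -724) + 659573) = 1/((1007 + (-724)² - 2010*(-216))/(-1989 - 724) + 659573) = 1/((1007 + 524176 + 434160)/(-2713) + 659573) = 1/(-1/2713*959343 + 659573) = 1/(-959343/2713 + 659573) = 1/(1788462206/2713) = 2713/1788462206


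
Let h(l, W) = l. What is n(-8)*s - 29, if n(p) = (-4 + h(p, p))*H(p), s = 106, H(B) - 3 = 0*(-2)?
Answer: -3845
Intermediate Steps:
H(B) = 3 (H(B) = 3 + 0*(-2) = 3 + 0 = 3)
n(p) = -12 + 3*p (n(p) = (-4 + p)*3 = -12 + 3*p)
n(-8)*s - 29 = (-12 + 3*(-8))*106 - 29 = (-12 - 24)*106 - 29 = -36*106 - 29 = -3816 - 29 = -3845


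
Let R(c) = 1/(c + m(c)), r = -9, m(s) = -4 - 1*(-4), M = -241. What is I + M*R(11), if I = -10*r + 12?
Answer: 881/11 ≈ 80.091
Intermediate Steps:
m(s) = 0 (m(s) = -4 + 4 = 0)
I = 102 (I = -10*(-9) + 12 = 90 + 12 = 102)
R(c) = 1/c (R(c) = 1/(c + 0) = 1/c)
I + M*R(11) = 102 - 241/11 = 881/11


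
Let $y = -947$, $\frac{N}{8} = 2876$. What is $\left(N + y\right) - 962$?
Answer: $21099$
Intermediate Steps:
$N = 23008$ ($N = 8 \cdot 2876 = 23008$)
$\left(N + y\right) - 962 = \left(23008 - 947\right) - 962 = 22061 - 962 = 21099$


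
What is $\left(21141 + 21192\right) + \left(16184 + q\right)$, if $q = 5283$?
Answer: $63800$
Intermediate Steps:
$\left(21141 + 21192\right) + \left(16184 + q\right) = \left(21141 + 21192\right) + \left(16184 + 5283\right) = 42333 + 21467 = 63800$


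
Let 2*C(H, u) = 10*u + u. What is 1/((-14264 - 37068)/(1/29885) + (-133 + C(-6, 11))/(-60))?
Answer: -24/36817363651 ≈ -6.5187e-10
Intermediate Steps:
C(H, u) = 11*u/2 (C(H, u) = (10*u + u)/2 = (11*u)/2 = 11*u/2)
1/((-14264 - 37068)/(1/29885) + (-133 + C(-6, 11))/(-60)) = 1/((-14264 - 37068)/(1/29885) + (-133 + (11/2)*11)/(-60)) = 1/(-51332/1/29885 + (-133 + 121/2)*(-1/60)) = 1/(-51332*29885 - 145/2*(-1/60)) = 1/(-1534056820 + 29/24) = 1/(-36817363651/24) = -24/36817363651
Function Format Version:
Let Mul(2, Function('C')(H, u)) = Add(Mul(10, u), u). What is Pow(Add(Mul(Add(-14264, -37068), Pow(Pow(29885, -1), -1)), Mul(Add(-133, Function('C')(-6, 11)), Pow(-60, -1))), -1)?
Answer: Rational(-24, 36817363651) ≈ -6.5187e-10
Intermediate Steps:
Function('C')(H, u) = Mul(Rational(11, 2), u) (Function('C')(H, u) = Mul(Rational(1, 2), Add(Mul(10, u), u)) = Mul(Rational(1, 2), Mul(11, u)) = Mul(Rational(11, 2), u))
Pow(Add(Mul(Add(-14264, -37068), Pow(Pow(29885, -1), -1)), Mul(Add(-133, Function('C')(-6, 11)), Pow(-60, -1))), -1) = Pow(Add(Mul(Add(-14264, -37068), Pow(Pow(29885, -1), -1)), Mul(Add(-133, Mul(Rational(11, 2), 11)), Pow(-60, -1))), -1) = Pow(Add(Mul(-51332, Pow(Rational(1, 29885), -1)), Mul(Add(-133, Rational(121, 2)), Rational(-1, 60))), -1) = Pow(Add(Mul(-51332, 29885), Mul(Rational(-145, 2), Rational(-1, 60))), -1) = Pow(Add(-1534056820, Rational(29, 24)), -1) = Pow(Rational(-36817363651, 24), -1) = Rational(-24, 36817363651)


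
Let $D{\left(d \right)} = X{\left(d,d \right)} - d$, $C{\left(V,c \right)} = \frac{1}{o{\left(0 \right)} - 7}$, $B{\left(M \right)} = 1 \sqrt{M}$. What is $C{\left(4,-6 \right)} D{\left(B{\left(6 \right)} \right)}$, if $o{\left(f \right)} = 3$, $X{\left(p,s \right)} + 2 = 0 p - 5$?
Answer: $\frac{7}{4} + \frac{\sqrt{6}}{4} \approx 2.3624$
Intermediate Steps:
$B{\left(M \right)} = \sqrt{M}$
$X{\left(p,s \right)} = -7$ ($X{\left(p,s \right)} = -2 - \left(5 + 0 p\right) = -2 + \left(0 - 5\right) = -2 - 5 = -7$)
$C{\left(V,c \right)} = - \frac{1}{4}$ ($C{\left(V,c \right)} = \frac{1}{3 - 7} = \frac{1}{-4} = - \frac{1}{4}$)
$D{\left(d \right)} = -7 - d$
$C{\left(4,-6 \right)} D{\left(B{\left(6 \right)} \right)} = - \frac{-7 - \sqrt{6}}{4} = \frac{7}{4} + \frac{\sqrt{6}}{4}$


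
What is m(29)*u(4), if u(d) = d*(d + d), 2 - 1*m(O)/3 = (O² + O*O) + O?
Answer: -164064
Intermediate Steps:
m(O) = 6 - 6*O² - 3*O (m(O) = 6 - 3*((O² + O*O) + O) = 6 - 3*((O² + O²) + O) = 6 - 3*(2*O² + O) = 6 - 3*(O + 2*O²) = 6 + (-6*O² - 3*O) = 6 - 6*O² - 3*O)
u(d) = 2*d² (u(d) = d*(2*d) = 2*d²)
m(29)*u(4) = (6 - 6*29² - 3*29)*(2*4²) = (6 - 6*841 - 87)*(2*16) = (6 - 5046 - 87)*32 = -5127*32 = -164064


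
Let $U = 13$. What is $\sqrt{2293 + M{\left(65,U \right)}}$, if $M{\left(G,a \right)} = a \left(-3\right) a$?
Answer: $\sqrt{1786} \approx 42.261$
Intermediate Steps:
$M{\left(G,a \right)} = - 3 a^{2}$ ($M{\left(G,a \right)} = - 3 a a = - 3 a^{2}$)
$\sqrt{2293 + M{\left(65,U \right)}} = \sqrt{2293 - 3 \cdot 13^{2}} = \sqrt{2293 - 507} = \sqrt{1786}$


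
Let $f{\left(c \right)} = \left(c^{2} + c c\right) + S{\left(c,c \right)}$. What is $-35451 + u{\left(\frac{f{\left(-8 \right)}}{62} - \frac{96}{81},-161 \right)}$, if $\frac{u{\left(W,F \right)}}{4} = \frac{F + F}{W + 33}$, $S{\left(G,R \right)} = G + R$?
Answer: $- \frac{998704647}{28141} \approx -35489.0$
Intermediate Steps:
$f{\left(c \right)} = 2 c + 2 c^{2}$ ($f{\left(c \right)} = \left(c^{2} + c c\right) + \left(c + c\right) = \left(c^{2} + c^{2}\right) + 2 c = 2 c^{2} + 2 c = 2 c + 2 c^{2}$)
$u{\left(W,F \right)} = \frac{8 F}{33 + W}$ ($u{\left(W,F \right)} = 4 \frac{F + F}{W + 33} = 4 \frac{2 F}{33 + W} = \frac{8 F}{33 + W}$)
$-35451 + u{\left(\frac{f{\left(-8 \right)}}{62} - \frac{96}{81},-161 \right)} = -35451 + 8 \left(-161\right) \frac{1}{33 - \left(\frac{32}{27} - \frac{2 \left(-8\right) \left(1 - 8\right)}{62}\right)} = -35451 + 8 \left(-161\right) \frac{1}{33 - \left(\frac{32}{27} - 2 \left(-8\right) \left(-7\right) \frac{1}{62}\right)} = -35451 + 8 \left(-161\right) \frac{1}{33 + \left(112 \cdot \frac{1}{62} - \frac{32}{27}\right)} = -35451 + 8 \left(-161\right) \frac{1}{33 + \left(\frac{56}{31} - \frac{32}{27}\right)} = -35451 + 8 \left(-161\right) \frac{1}{33 + \frac{520}{837}} = -35451 + 8 \left(-161\right) \frac{1}{\frac{28141}{837}} = -35451 + 8 \left(-161\right) \frac{837}{28141} = -35451 - \frac{1078056}{28141} = - \frac{998704647}{28141}$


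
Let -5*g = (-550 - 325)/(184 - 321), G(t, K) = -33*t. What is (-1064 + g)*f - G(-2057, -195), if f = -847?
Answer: 114314024/137 ≈ 8.3441e+5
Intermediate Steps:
g = -175/137 (g = -(-550 - 325)/(5*(184 - 321)) = -(-175)/(-137) = -(-175)*(-1)/137 = -⅕*875/137 = -175/137 ≈ -1.2774)
(-1064 + g)*f - G(-2057, -195) = (-1064 - 175/137)*(-847) - (-33)*(-2057) = -145943/137*(-847) - 1*67881 = 123613721/137 - 67881 = 114314024/137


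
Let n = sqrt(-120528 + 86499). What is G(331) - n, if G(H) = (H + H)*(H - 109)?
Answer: 146964 - 3*I*sqrt(3781) ≈ 1.4696e+5 - 184.47*I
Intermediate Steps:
G(H) = 2*H*(-109 + H) (G(H) = (2*H)*(-109 + H) = 2*H*(-109 + H))
n = 3*I*sqrt(3781) (n = sqrt(-34029) = 3*I*sqrt(3781) ≈ 184.47*I)
G(331) - n = 2*331*(-109 + 331) - 3*I*sqrt(3781) = 2*331*222 - 3*I*sqrt(3781) = 146964 - 3*I*sqrt(3781)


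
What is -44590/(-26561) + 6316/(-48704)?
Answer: 500988021/323406736 ≈ 1.5491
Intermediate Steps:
-44590/(-26561) + 6316/(-48704) = -44590*(-1/26561) + 6316*(-1/48704) = 44590/26561 - 1579/12176 = 500988021/323406736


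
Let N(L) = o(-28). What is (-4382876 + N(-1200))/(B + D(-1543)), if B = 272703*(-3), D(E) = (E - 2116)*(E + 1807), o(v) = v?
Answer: 1460968/594695 ≈ 2.4567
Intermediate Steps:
N(L) = -28
D(E) = (-2116 + E)*(1807 + E)
B = -818109
(-4382876 + N(-1200))/(B + D(-1543)) = (-4382876 - 28)/(-818109 + (-3823612 + (-1543)² - 309*(-1543))) = -4382904/(-818109 + (-3823612 + 2380849 + 476787)) = -4382904/(-818109 - 965976) = -4382904/(-1784085) = -4382904*(-1/1784085) = 1460968/594695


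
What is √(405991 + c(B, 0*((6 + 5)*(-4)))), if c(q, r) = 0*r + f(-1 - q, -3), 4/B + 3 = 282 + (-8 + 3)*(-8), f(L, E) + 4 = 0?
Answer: √405987 ≈ 637.17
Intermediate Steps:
f(L, E) = -4 (f(L, E) = -4 + 0 = -4)
B = 4/319 (B = 4/(-3 + (282 + (-8 + 3)*(-8))) = 4/(-3 + (282 - 5*(-8))) = 4/(-3 + (282 + 40)) = 4/(-3 + 322) = 4/319 ≈ 0.012539)
c(q, r) = -4 (c(q, r) = 0*r - 4 = 0 - 4 = -4)
√(405991 + c(B, 0*((6 + 5)*(-4)))) = √(405991 - 4) = √405987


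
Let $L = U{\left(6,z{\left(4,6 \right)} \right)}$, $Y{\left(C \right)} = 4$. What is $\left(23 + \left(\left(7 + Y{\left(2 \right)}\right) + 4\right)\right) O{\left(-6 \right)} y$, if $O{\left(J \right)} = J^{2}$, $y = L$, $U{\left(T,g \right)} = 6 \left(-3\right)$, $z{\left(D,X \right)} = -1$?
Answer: $-24624$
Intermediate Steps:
$U{\left(T,g \right)} = -18$
$L = -18$
$y = -18$
$\left(23 + \left(\left(7 + Y{\left(2 \right)}\right) + 4\right)\right) O{\left(-6 \right)} y = \left(23 + \left(\left(7 + 4\right) + 4\right)\right) \left(-6\right)^{2} \left(-18\right) = \left(23 + \left(11 + 4\right)\right) 36 \left(-18\right) = \left(23 + 15\right) 36 \left(-18\right) = 38 \cdot 36 \left(-18\right) = 1368 \left(-18\right) = -24624$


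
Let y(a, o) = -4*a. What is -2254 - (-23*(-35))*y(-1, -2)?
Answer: -5474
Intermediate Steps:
y(a, o) = -4*a
-2254 - (-23*(-35))*y(-1, -2) = -2254 - (-23*(-35))*(-4*(-1)) = -2254 - 805*4 = -2254 - 1*3220 = -2254 - 3220 = -5474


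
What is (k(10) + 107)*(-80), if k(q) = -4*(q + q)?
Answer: -2160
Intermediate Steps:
k(q) = -8*q
(k(10) + 107)*(-80) = (-8*10 + 107)*(-80) = (-80 + 107)*(-80) = 27*(-80) = -2160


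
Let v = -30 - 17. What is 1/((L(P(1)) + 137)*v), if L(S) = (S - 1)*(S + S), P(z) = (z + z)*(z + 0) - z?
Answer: -1/6439 ≈ -0.00015530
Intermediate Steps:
P(z) = -z + 2*z² (P(z) = (2*z)*z - z = 2*z² - z = -z + 2*z²)
v = -47
L(S) = 2*S*(-1 + S) (L(S) = (-1 + S)*(2*S) = 2*S*(-1 + S))
1/((L(P(1)) + 137)*v) = 1/((2*(1*(-1 + 2*1))*(-1 + 1*(-1 + 2*1)) + 137)*(-47)) = 1/((2*(1*(-1 + 2))*(-1 + 1*(-1 + 2)) + 137)*(-47)) = 1/((2*(1*1)*(-1 + 1*1) + 137)*(-47)) = 1/((2*1*(-1 + 1) + 137)*(-47)) = 1/((2*1*0 + 137)*(-47)) = 1/((0 + 137)*(-47)) = 1/(137*(-47)) = 1/(-6439) = -1/6439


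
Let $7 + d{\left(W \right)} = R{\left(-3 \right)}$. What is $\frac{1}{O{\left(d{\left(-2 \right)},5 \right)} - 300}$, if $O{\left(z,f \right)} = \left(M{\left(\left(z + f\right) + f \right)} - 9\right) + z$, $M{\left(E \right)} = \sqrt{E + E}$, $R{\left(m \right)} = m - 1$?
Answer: $- \frac{160}{51201} - \frac{i \sqrt{2}}{102402} \approx -0.0031249 - 1.381 \cdot 10^{-5} i$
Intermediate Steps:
$R{\left(m \right)} = -1 + m$ ($R{\left(m \right)} = m - 1 = -1 + m$)
$M{\left(E \right)} = \sqrt{2} \sqrt{E}$ ($M{\left(E \right)} = \sqrt{2 E} = \sqrt{2} \sqrt{E}$)
$d{\left(W \right)} = -11$ ($d{\left(W \right)} = -7 - 4 = -11$)
$O{\left(z,f \right)} = -9 + z + \sqrt{2} \sqrt{z + 2 f}$ ($O{\left(z,f \right)} = \left(\sqrt{2} \sqrt{\left(z + f\right) + f} - 9\right) + z = \left(\sqrt{2} \sqrt{\left(f + z\right) + f} - 9\right) + z = \left(\sqrt{2} \sqrt{z + 2 f} - 9\right) + z = \left(-9 + \sqrt{2} \sqrt{z + 2 f}\right) + z = -9 + z + \sqrt{2} \sqrt{z + 2 f}$)
$\frac{1}{O{\left(d{\left(-2 \right)},5 \right)} - 300} = \frac{1}{\left(-9 - 11 + \sqrt{2 \left(-11\right) + 4 \cdot 5}\right) - 300} = \frac{1}{\left(-9 - 11 + \sqrt{-22 + 20}\right) - 300} = \frac{1}{\left(-9 - 11 + \sqrt{-2}\right) - 300} = \frac{1}{\left(-9 - 11 + i \sqrt{2}\right) - 300} = \frac{1}{\left(-20 + i \sqrt{2}\right) - 300} = \frac{1}{-320 + i \sqrt{2}}$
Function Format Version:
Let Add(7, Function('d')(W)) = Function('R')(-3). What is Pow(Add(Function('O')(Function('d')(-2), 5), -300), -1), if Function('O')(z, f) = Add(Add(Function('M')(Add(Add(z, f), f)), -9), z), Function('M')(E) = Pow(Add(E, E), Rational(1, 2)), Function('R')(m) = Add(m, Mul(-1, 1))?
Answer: Add(Rational(-160, 51201), Mul(Rational(-1, 102402), I, Pow(2, Rational(1, 2)))) ≈ Add(-0.0031249, Mul(-1.3810e-5, I))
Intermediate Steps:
Function('R')(m) = Add(-1, m) (Function('R')(m) = Add(m, -1) = Add(-1, m))
Function('M')(E) = Mul(Pow(2, Rational(1, 2)), Pow(E, Rational(1, 2))) (Function('M')(E) = Pow(Mul(2, E), Rational(1, 2)) = Mul(Pow(2, Rational(1, 2)), Pow(E, Rational(1, 2))))
Function('d')(W) = -11 (Function('d')(W) = Add(-7, Add(-1, -3)) = Add(-7, -4) = -11)
Function('O')(z, f) = Add(-9, z, Mul(Pow(2, Rational(1, 2)), Pow(Add(z, Mul(2, f)), Rational(1, 2)))) (Function('O')(z, f) = Add(Add(Mul(Pow(2, Rational(1, 2)), Pow(Add(Add(z, f), f), Rational(1, 2))), -9), z) = Add(Add(Mul(Pow(2, Rational(1, 2)), Pow(Add(Add(f, z), f), Rational(1, 2))), -9), z) = Add(Add(Mul(Pow(2, Rational(1, 2)), Pow(Add(z, Mul(2, f)), Rational(1, 2))), -9), z) = Add(Add(-9, Mul(Pow(2, Rational(1, 2)), Pow(Add(z, Mul(2, f)), Rational(1, 2)))), z) = Add(-9, z, Mul(Pow(2, Rational(1, 2)), Pow(Add(z, Mul(2, f)), Rational(1, 2)))))
Pow(Add(Function('O')(Function('d')(-2), 5), -300), -1) = Pow(Add(Add(-9, -11, Pow(Add(Mul(2, -11), Mul(4, 5)), Rational(1, 2))), -300), -1) = Pow(Add(Add(-9, -11, Pow(Add(-22, 20), Rational(1, 2))), -300), -1) = Pow(Add(Add(-9, -11, Pow(-2, Rational(1, 2))), -300), -1) = Pow(Add(Add(-9, -11, Mul(I, Pow(2, Rational(1, 2)))), -300), -1) = Pow(Add(Add(-20, Mul(I, Pow(2, Rational(1, 2)))), -300), -1) = Pow(Add(-320, Mul(I, Pow(2, Rational(1, 2)))), -1)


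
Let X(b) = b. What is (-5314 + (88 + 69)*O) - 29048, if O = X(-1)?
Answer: -34519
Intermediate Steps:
O = -1
(-5314 + (88 + 69)*O) - 29048 = (-5314 + (88 + 69)*(-1)) - 29048 = (-5314 + 157*(-1)) - 29048 = (-5314 - 157) - 29048 = -5471 - 29048 = -34519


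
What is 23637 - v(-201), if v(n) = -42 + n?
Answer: 23880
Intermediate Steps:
23637 - v(-201) = 23637 - (-42 - 201) = 23637 - 1*(-243) = 23637 + 243 = 23880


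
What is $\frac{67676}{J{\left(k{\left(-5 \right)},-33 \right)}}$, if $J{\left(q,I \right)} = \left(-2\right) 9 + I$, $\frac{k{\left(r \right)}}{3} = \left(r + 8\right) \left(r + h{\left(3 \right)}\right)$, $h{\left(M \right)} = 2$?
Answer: $- \frac{67676}{51} \approx -1327.0$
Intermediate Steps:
$k{\left(r \right)} = 3 \left(2 + r\right) \left(8 + r\right)$ ($k{\left(r \right)} = 3 \left(r + 8\right) \left(r + 2\right) = 3 \left(8 + r\right) \left(2 + r\right) = 3 \left(2 + r\right) \left(8 + r\right)$)
$J{\left(q,I \right)} = -18 + I$
$\frac{67676}{J{\left(k{\left(-5 \right)},-33 \right)}} = \frac{67676}{-18 - 33} = \frac{67676}{-51} = 67676 \left(- \frac{1}{51}\right) = - \frac{67676}{51}$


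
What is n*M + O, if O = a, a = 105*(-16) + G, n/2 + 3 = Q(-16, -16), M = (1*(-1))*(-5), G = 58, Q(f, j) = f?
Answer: -1812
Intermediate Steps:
M = 5 (M = -1*(-5) = 5)
n = -38 (n = -6 + 2*(-16) = -6 - 32 = -38)
a = -1622 (a = 105*(-16) + 58 = -1680 + 58 = -1622)
O = -1622
n*M + O = -38*5 - 1622 = -190 - 1622 = -1812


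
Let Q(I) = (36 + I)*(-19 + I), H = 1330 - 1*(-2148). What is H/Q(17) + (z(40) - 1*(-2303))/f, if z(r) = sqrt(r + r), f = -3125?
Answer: -5556434/165625 - 4*sqrt(5)/3125 ≈ -33.551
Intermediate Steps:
z(r) = sqrt(2)*sqrt(r) (z(r) = sqrt(2*r) = sqrt(2)*sqrt(r))
H = 3478 (H = 1330 + 2148 = 3478)
Q(I) = (-19 + I)*(36 + I)
H/Q(17) + (z(40) - 1*(-2303))/f = 3478/(-684 + 17**2 + 17*17) + (sqrt(2)*sqrt(40) - 1*(-2303))/(-3125) = 3478/(-684 + 289 + 289) + (sqrt(2)*(2*sqrt(10)) + 2303)*(-1/3125) = 3478/(-106) + (4*sqrt(5) + 2303)*(-1/3125) = 3478*(-1/106) + (2303 + 4*sqrt(5))*(-1/3125) = -1739/53 + (-2303/3125 - 4*sqrt(5)/3125) = -5556434/165625 - 4*sqrt(5)/3125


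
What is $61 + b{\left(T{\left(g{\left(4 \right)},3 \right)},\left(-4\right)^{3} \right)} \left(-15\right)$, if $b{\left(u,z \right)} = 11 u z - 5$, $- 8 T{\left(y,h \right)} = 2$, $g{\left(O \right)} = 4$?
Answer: $-2504$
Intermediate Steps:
$T{\left(y,h \right)} = - \frac{1}{4}$ ($T{\left(y,h \right)} = \left(- \frac{1}{8}\right) 2 = - \frac{1}{4}$)
$b{\left(u,z \right)} = -5 + 11 u z$ ($b{\left(u,z \right)} = 11 u z - 5 = -5 + 11 u z$)
$61 + b{\left(T{\left(g{\left(4 \right)},3 \right)},\left(-4\right)^{3} \right)} \left(-15\right) = 61 + \left(-5 + 11 \left(- \frac{1}{4}\right) \left(-4\right)^{3}\right) \left(-15\right) = 61 + \left(-5 + 11 \left(- \frac{1}{4}\right) \left(-64\right)\right) \left(-15\right) = 61 + \left(-5 + 176\right) \left(-15\right) = 61 + 171 \left(-15\right) = 61 - 2565 = -2504$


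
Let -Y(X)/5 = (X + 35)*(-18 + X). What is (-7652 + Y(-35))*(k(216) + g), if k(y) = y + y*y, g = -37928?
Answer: -68439488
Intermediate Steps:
k(y) = y + y²
Y(X) = -5*(-18 + X)*(35 + X) (Y(X) = -5*(X + 35)*(-18 + X) = -5*(35 + X)*(-18 + X) = -5*(-18 + X)*(35 + X))
(-7652 + Y(-35))*(k(216) + g) = (-7652 + (3150 - 85*(-35) - 5*(-35)²))*(216*(1 + 216) - 37928) = (-7652 + (3150 + 2975 - 5*1225))*(216*217 - 37928) = (-7652 + (3150 + 2975 - 6125))*(46872 - 37928) = (-7652 + 0)*8944 = -7652*8944 = -68439488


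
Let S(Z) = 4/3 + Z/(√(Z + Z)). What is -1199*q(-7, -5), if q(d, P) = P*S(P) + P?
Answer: 41965/3 + 5995*I*√10/2 ≈ 13988.0 + 9478.9*I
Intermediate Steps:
S(Z) = 4/3 + √2*√Z/2 (S(Z) = 4*(⅓) + Z/(√(2*Z)) = 4/3 + Z/((√2*√Z)) = 4/3 + Z*(√2/(2*√Z)) = 4/3 + √2*√Z/2)
q(d, P) = P + P*(4/3 + √2*√P/2) (q(d, P) = P*(4/3 + √2*√P/2) + P = P + P*(4/3 + √2*√P/2))
-1199*q(-7, -5) = -1199*(-5)*(14 + 3*√2*√(-5))/6 = -1199*(-5)*(14 + 3*√2*(I*√5))/6 = -1199*(-5)*(14 + 3*I*√10)/6 = -1199*(-35/3 - 5*I*√10/2) = 41965/3 + 5995*I*√10/2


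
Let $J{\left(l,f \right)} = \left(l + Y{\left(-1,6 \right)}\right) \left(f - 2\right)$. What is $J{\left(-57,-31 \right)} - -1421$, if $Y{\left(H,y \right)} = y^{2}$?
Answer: $2114$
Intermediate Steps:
$J{\left(l,f \right)} = \left(-2 + f\right) \left(36 + l\right)$ ($J{\left(l,f \right)} = \left(l + 6^{2}\right) \left(f - 2\right) = \left(l + 36\right) \left(f - 2\right) = \left(36 + l\right) \left(-2 + f\right) = \left(-2 + f\right) \left(36 + l\right)$)
$J{\left(-57,-31 \right)} - -1421 = \left(-72 - -114 + 36 \left(-31\right) - -1767\right) - -1421 = \left(-72 + 114 - 1116 + 1767\right) + \left(-837 + 2258\right) = 693 + 1421 = 2114$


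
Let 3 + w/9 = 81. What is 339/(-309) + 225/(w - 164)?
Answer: -37619/55414 ≈ -0.67887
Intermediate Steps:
w = 702 (w = -27 + 9*81 = -27 + 729 = 702)
339/(-309) + 225/(w - 164) = 339/(-309) + 225/(702 - 164) = 339*(-1/309) + 225/538 = -113/103 + (1/538)*225 = -113/103 + 225/538 = -37619/55414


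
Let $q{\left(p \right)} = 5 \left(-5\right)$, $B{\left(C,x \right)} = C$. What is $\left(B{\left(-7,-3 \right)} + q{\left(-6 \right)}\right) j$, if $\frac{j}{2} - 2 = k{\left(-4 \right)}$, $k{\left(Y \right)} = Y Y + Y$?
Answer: $-896$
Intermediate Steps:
$k{\left(Y \right)} = Y + Y^{2}$ ($k{\left(Y \right)} = Y^{2} + Y = Y + Y^{2}$)
$j = 28$ ($j = 4 + 2 \left(- 4 \left(1 - 4\right)\right) = 4 + 2 \left(\left(-4\right) \left(-3\right)\right) = 4 + 2 \cdot 12 = 4 + 24 = 28$)
$q{\left(p \right)} = -25$
$\left(B{\left(-7,-3 \right)} + q{\left(-6 \right)}\right) j = \left(-7 - 25\right) 28 = \left(-32\right) 28 = -896$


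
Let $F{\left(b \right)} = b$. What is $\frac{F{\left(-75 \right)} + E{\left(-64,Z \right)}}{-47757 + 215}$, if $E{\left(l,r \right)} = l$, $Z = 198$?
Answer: $\frac{139}{47542} \approx 0.0029237$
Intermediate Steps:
$\frac{F{\left(-75 \right)} + E{\left(-64,Z \right)}}{-47757 + 215} = \frac{-75 - 64}{-47757 + 215} = - \frac{139}{-47542} = \left(-139\right) \left(- \frac{1}{47542}\right) = \frac{139}{47542}$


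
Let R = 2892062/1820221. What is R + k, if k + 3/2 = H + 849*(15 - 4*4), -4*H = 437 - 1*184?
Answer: -6641339507/7280884 ≈ -912.16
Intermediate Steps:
R = 2892062/1820221 (R = 2892062*(1/1820221) = 2892062/1820221 ≈ 1.5889)
H = -253/4 (H = -(437 - 1*184)/4 = -(437 - 184)/4 = -¼*253 = -253/4 ≈ -63.250)
k = -3655/4 (k = -3/2 + (-253/4 + 849*(15 - 4*4)) = -3/2 + (-253/4 + 849*(15 - 16)) = -3/2 + (-253/4 + 849*(-1)) = -3/2 + (-253/4 - 849) = -3/2 - 3649/4 = -3655/4 ≈ -913.75)
R + k = 2892062/1820221 - 3655/4 = -6641339507/7280884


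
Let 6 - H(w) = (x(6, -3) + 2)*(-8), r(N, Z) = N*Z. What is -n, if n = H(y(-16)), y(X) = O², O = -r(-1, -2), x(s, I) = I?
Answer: 2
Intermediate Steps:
O = -2 (O = -(-1)*(-2) = -1*2 = -2)
y(X) = 4 (y(X) = (-2)² = 4)
H(w) = -2 (H(w) = 6 - (-3 + 2)*(-8) = 6 - (-1)*(-8) = 6 - 1*8 = 6 - 8 = -2)
n = -2
-n = -1*(-2) = 2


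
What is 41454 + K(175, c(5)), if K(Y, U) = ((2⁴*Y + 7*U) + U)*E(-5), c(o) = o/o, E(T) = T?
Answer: 27414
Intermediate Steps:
c(o) = 1
K(Y, U) = -80*Y - 40*U (K(Y, U) = ((2⁴*Y + 7*U) + U)*(-5) = ((16*Y + 7*U) + U)*(-5) = ((7*U + 16*Y) + U)*(-5) = (8*U + 16*Y)*(-5) = -80*Y - 40*U)
41454 + K(175, c(5)) = 41454 + (-80*175 - 40*1) = 41454 + (-14000 - 40) = 41454 - 14040 = 27414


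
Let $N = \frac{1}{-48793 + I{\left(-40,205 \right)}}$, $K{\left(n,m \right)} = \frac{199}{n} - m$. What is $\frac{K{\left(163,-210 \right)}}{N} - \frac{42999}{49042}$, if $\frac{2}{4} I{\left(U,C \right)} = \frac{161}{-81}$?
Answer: $- \frac{6673759322046787}{647501526} \approx -1.0307 \cdot 10^{7}$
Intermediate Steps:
$K{\left(n,m \right)} = - m + \frac{199}{n}$
$I{\left(U,C \right)} = - \frac{322}{81}$ ($I{\left(U,C \right)} = 2 \frac{161}{-81} = 2 \cdot 161 \left(- \frac{1}{81}\right) = 2 \left(- \frac{161}{81}\right) = - \frac{322}{81}$)
$N = - \frac{81}{3952555}$ ($N = \frac{1}{-48793 - \frac{322}{81}} = \frac{1}{- \frac{3952555}{81}} = - \frac{81}{3952555} \approx -2.0493 \cdot 10^{-5}$)
$\frac{K{\left(163,-210 \right)}}{N} - \frac{42999}{49042} = \frac{\left(-1\right) \left(-210\right) + \frac{199}{163}}{- \frac{81}{3952555}} - \frac{42999}{49042} = \left(210 + 199 \cdot \frac{1}{163}\right) \left(- \frac{3952555}{81}\right) - \frac{42999}{49042} = \left(210 + \frac{199}{163}\right) \left(- \frac{3952555}{81}\right) - \frac{42999}{49042} = \frac{34429}{163} \left(- \frac{3952555}{81}\right) - \frac{42999}{49042} = - \frac{136082516095}{13203} - \frac{42999}{49042} = - \frac{6673759322046787}{647501526}$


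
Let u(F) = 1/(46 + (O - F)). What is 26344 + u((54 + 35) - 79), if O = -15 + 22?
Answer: 1132793/43 ≈ 26344.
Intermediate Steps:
O = 7
u(F) = 1/(53 - F) (u(F) = 1/(46 + (7 - F)) = 1/(53 - F))
26344 + u((54 + 35) - 79) = 26344 + 1/(53 - ((54 + 35) - 79)) = 26344 + 1/(53 - (89 - 79)) = 26344 + 1/(53 - 1*10) = 26344 + 1/(53 - 10) = 26344 + 1/43 = 1132793/43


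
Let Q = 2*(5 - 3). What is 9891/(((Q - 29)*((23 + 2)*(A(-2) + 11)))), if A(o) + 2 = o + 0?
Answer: -1413/625 ≈ -2.2608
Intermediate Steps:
A(o) = -2 + o (A(o) = -2 + (o + 0) = -2 + o)
Q = 4 (Q = 2*2 = 4)
9891/(((Q - 29)*((23 + 2)*(A(-2) + 11)))) = 9891/(((4 - 29)*((23 + 2)*((-2 - 2) + 11)))) = 9891/((-625*(-4 + 11))) = 9891/((-625*7)) = 9891/((-25*175)) = 9891/(-4375) = 9891*(-1/4375) = -1413/625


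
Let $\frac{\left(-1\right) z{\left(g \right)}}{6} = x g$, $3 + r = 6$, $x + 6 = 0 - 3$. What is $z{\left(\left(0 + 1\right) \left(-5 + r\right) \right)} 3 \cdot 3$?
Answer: $-972$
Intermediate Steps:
$x = -9$ ($x = -6 + \left(0 - 3\right) = -6 - 3 = -9$)
$r = 3$ ($r = -3 + 6 = 3$)
$z{\left(g \right)} = 54 g$ ($z{\left(g \right)} = - 6 \left(- 9 g\right) = 54 g$)
$z{\left(\left(0 + 1\right) \left(-5 + r\right) \right)} 3 \cdot 3 = 54 \left(0 + 1\right) \left(-5 + 3\right) 3 \cdot 3 = 54 \cdot 1 \left(-2\right) 3 \cdot 3 = 54 \left(-2\right) 3 \cdot 3 = \left(-108\right) 3 \cdot 3 = \left(-324\right) 3 = -972$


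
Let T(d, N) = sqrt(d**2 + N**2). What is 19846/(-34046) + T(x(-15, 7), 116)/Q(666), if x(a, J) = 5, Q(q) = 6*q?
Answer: -9923/17023 + sqrt(13481)/3996 ≈ -0.55386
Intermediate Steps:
T(d, N) = sqrt(N**2 + d**2)
19846/(-34046) + T(x(-15, 7), 116)/Q(666) = 19846/(-34046) + sqrt(116**2 + 5**2)/((6*666)) = 19846*(-1/34046) + sqrt(13456 + 25)/3996 = -9923/17023 + sqrt(13481)*(1/3996) = -9923/17023 + sqrt(13481)/3996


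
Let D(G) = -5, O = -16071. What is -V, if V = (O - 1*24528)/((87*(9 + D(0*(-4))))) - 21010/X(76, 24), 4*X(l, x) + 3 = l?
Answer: 10736549/8468 ≈ 1267.9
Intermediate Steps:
X(l, x) = -¾ + l/4
V = -10736549/8468 (V = (-16071 - 1*24528)/((87*(9 - 5))) - 21010/(-¾ + (¼)*76) = (-16071 - 24528)/((87*4)) - 21010/(-¾ + 19) = -40599/348 - 21010/73/4 = -40599*1/348 - 21010*4/73 = -13533/116 - 84040/73 = -10736549/8468 ≈ -1267.9)
-V = -1*(-10736549/8468) = 10736549/8468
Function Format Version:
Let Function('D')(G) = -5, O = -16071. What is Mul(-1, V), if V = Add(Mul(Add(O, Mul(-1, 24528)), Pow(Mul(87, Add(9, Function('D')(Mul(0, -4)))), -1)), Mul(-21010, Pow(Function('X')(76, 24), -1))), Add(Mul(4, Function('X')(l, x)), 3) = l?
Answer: Rational(10736549, 8468) ≈ 1267.9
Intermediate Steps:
Function('X')(l, x) = Add(Rational(-3, 4), Mul(Rational(1, 4), l))
V = Rational(-10736549, 8468) (V = Add(Mul(Add(-16071, Mul(-1, 24528)), Pow(Mul(87, Add(9, -5)), -1)), Mul(-21010, Pow(Add(Rational(-3, 4), Mul(Rational(1, 4), 76)), -1))) = Add(Mul(Add(-16071, -24528), Pow(Mul(87, 4), -1)), Mul(-21010, Pow(Add(Rational(-3, 4), 19), -1))) = Add(Mul(-40599, Pow(348, -1)), Mul(-21010, Pow(Rational(73, 4), -1))) = Add(Mul(-40599, Rational(1, 348)), Mul(-21010, Rational(4, 73))) = Add(Rational(-13533, 116), Rational(-84040, 73)) = Rational(-10736549, 8468) ≈ -1267.9)
Mul(-1, V) = Mul(-1, Rational(-10736549, 8468)) = Rational(10736549, 8468)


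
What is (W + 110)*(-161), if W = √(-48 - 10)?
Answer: -17710 - 161*I*√58 ≈ -17710.0 - 1226.1*I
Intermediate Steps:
W = I*√58 (W = √(-58) = I*√58 ≈ 7.6158*I)
(W + 110)*(-161) = (I*√58 + 110)*(-161) = (110 + I*√58)*(-161) = -17710 - 161*I*√58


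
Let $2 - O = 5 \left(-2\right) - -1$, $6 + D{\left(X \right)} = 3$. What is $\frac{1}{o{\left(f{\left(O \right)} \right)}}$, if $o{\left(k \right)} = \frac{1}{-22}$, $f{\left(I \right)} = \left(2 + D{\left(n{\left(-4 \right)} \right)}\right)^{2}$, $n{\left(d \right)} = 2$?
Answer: $-22$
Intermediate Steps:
$D{\left(X \right)} = -3$ ($D{\left(X \right)} = -6 + 3 = -3$)
$O = 11$ ($O = 2 - \left(5 \left(-2\right) - -1\right) = 2 - \left(-10 + 1\right) = 2 - -9 = 2 + 9 = 11$)
$f{\left(I \right)} = 1$ ($f{\left(I \right)} = \left(2 - 3\right)^{2} = \left(-1\right)^{2} = 1$)
$o{\left(k \right)} = - \frac{1}{22}$
$\frac{1}{o{\left(f{\left(O \right)} \right)}} = \frac{1}{- \frac{1}{22}} = -22$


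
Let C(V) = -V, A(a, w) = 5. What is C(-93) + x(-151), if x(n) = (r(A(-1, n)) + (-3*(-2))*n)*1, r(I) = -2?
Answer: -815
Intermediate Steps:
x(n) = -2 + 6*n (x(n) = (-2 + (-3*(-2))*n)*1 = (-2 + 6*n)*1 = -2 + 6*n)
C(-93) + x(-151) = -1*(-93) + (-2 + 6*(-151)) = 93 + (-2 - 906) = 93 - 908 = -815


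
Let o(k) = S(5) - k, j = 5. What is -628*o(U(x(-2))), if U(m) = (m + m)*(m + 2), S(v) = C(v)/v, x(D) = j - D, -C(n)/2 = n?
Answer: 80384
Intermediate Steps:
C(n) = -2*n
x(D) = 5 - D
S(v) = -2 (S(v) = (-2*v)/v = -2)
U(m) = 2*m*(2 + m) (U(m) = (2*m)*(2 + m) = 2*m*(2 + m))
o(k) = -2 - k
-628*o(U(x(-2))) = -628*(-2 - 2*(5 - 1*(-2))*(2 + (5 - 1*(-2)))) = -628*(-2 - 2*(5 + 2)*(2 + (5 + 2))) = -628*(-2 - 2*7*(2 + 7)) = -628*(-2 - 2*7*9) = -628*(-2 - 1*126) = -628*(-2 - 126) = -628*(-128) = 80384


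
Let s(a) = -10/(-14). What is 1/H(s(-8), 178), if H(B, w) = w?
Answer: 1/178 ≈ 0.0056180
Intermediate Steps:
s(a) = 5/7 (s(a) = -10*(-1/14) = 5/7)
1/H(s(-8), 178) = 1/178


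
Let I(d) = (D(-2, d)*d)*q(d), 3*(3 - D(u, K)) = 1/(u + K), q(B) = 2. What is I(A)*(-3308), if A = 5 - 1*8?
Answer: 304336/5 ≈ 60867.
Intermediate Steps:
D(u, K) = 3 - 1/(3*(K + u)) (D(u, K) = 3 - 1/(3*(u + K)) = 3 - 1/(3*(K + u)))
A = -3 (A = 5 - 8 = -3)
I(d) = 2*d*(-19/3 + 3*d)/(-2 + d) (I(d) = (((-1/3 + 3*d + 3*(-2))/(d - 2))*d)*2 = (((-1/3 + 3*d - 6)/(-2 + d))*d)*2 = (((-19/3 + 3*d)/(-2 + d))*d)*2 = (d*(-19/3 + 3*d)/(-2 + d))*2 = 2*d*(-19/3 + 3*d)/(-2 + d))
I(A)*(-3308) = ((2/3)*(-3)*(-19 + 9*(-3))/(-2 - 3))*(-3308) = ((2/3)*(-3)*(-19 - 27)/(-5))*(-3308) = ((2/3)*(-3)*(-1/5)*(-46))*(-3308) = -92/5*(-3308) = 304336/5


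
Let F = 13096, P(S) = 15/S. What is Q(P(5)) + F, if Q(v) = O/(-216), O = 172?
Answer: 707141/54 ≈ 13095.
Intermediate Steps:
Q(v) = -43/54 (Q(v) = 172/(-216) = 172*(-1/216) = -43/54)
Q(P(5)) + F = -43/54 + 13096 = 707141/54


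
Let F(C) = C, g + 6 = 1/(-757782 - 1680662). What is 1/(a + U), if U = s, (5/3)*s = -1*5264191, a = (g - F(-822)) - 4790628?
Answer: -12192220/96907746539057 ≈ -1.2581e-7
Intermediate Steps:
g = -14630665/2438444 (g = -6 + 1/(-757782 - 1680662) = -6 + 1/(-2438444) = -6 - 1/2438444 = -14630665/2438444 ≈ -6.0000)
a = -11679688332529/2438444 (a = (-14630665/2438444 - 1*(-822)) - 4790628 = (-14630665/2438444 + 822) - 4790628 = 1989770303/2438444 - 4790628 = -11679688332529/2438444 ≈ -4.7898e+6)
s = -15792573/5 (s = 3*(-1*5264191)/5 = (3/5)*(-5264191) = -15792573/5 ≈ -3.1585e+6)
U = -15792573/5 ≈ -3.1585e+6
1/(a + U) = 1/(-11679688332529/2438444 - 15792573/5) = 1/(-96907746539057/12192220) = -12192220/96907746539057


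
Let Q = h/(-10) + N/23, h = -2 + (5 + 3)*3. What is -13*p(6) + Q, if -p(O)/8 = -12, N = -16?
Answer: -143853/115 ≈ -1250.9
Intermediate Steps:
p(O) = 96 (p(O) = -8*(-12) = 96)
h = 22 (h = -2 + 8*3 = -2 + 24 = 22)
Q = -333/115 (Q = 22/(-10) - 16/23 = 22*(-⅒) - 16*1/23 = -11/5 - 16/23 = -333/115 ≈ -2.8957)
-13*p(6) + Q = -13*96 - 333/115 = -1248 - 333/115 = -143853/115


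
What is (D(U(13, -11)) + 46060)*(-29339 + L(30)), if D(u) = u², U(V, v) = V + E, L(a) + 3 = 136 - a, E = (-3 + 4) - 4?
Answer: -1349533760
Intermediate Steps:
E = -3 (E = 1 - 4 = -3)
L(a) = 133 - a (L(a) = -3 + (136 - a) = 133 - a)
U(V, v) = -3 + V (U(V, v) = V - 3 = -3 + V)
(D(U(13, -11)) + 46060)*(-29339 + L(30)) = ((-3 + 13)² + 46060)*(-29339 + (133 - 1*30)) = (10² + 46060)*(-29339 + (133 - 30)) = (100 + 46060)*(-29339 + 103) = 46160*(-29236) = -1349533760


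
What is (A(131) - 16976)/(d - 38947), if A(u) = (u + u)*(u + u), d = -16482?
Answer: -51668/55429 ≈ -0.93215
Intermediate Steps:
A(u) = 4*u² (A(u) = (2*u)*(2*u) = 4*u²)
(A(131) - 16976)/(d - 38947) = (4*131² - 16976)/(-16482 - 38947) = (4*17161 - 16976)/(-55429) = (68644 - 16976)*(-1/55429) = 51668*(-1/55429) = -51668/55429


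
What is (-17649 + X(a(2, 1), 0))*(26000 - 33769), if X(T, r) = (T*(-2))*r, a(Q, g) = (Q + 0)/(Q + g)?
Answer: 137115081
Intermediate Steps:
a(Q, g) = Q/(Q + g)
X(T, r) = -2*T*r (X(T, r) = (-2*T)*r = -2*T*r)
(-17649 + X(a(2, 1), 0))*(26000 - 33769) = (-17649 - 2*2/(2 + 1)*0)*(26000 - 33769) = (-17649 - 2*2/3*0)*(-7769) = (-17649 - 2*2*(⅓)*0)*(-7769) = (-17649 - 2*⅔*0)*(-7769) = (-17649 + 0)*(-7769) = -17649*(-7769) = 137115081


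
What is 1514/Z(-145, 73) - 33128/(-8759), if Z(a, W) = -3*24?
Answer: -5437955/315324 ≈ -17.246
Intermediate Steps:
Z(a, W) = -72
1514/Z(-145, 73) - 33128/(-8759) = 1514/(-72) - 33128/(-8759) = 1514*(-1/72) - 33128*(-1/8759) = -757/36 + 33128/8759 = -5437955/315324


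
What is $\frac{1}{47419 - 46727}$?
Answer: $\frac{1}{692} \approx 0.0014451$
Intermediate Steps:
$\frac{1}{47419 - 46727} = \frac{1}{692}$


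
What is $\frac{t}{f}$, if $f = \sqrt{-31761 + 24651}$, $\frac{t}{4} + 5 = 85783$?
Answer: $- \frac{171556 i \sqrt{790}}{1185} \approx - 4069.1 i$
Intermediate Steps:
$t = 343112$ ($t = -20 + 4 \cdot 85783 = -20 + 343132 = 343112$)
$f = 3 i \sqrt{790}$ ($f = \sqrt{-7110} = 3 i \sqrt{790} \approx 84.321 i$)
$\frac{t}{f} = \frac{343112}{3 i \sqrt{790}} = 343112 \left(- \frac{i \sqrt{790}}{2370}\right) = - \frac{171556 i \sqrt{790}}{1185}$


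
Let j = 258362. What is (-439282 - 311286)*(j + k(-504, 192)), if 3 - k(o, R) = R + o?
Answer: -194154678536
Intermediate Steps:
k(o, R) = 3 - R - o (k(o, R) = 3 - (R + o) = 3 + (-R - o) = 3 - R - o)
(-439282 - 311286)*(j + k(-504, 192)) = (-439282 - 311286)*(258362 + (3 - 1*192 - 1*(-504))) = -750568*(258362 + (3 - 192 + 504)) = -750568*(258362 + 315) = -750568*258677 = -194154678536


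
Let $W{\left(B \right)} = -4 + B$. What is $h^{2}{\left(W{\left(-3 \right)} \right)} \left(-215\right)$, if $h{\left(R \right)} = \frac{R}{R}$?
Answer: $-215$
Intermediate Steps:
$h{\left(R \right)} = 1$
$h^{2}{\left(W{\left(-3 \right)} \right)} \left(-215\right) = 1^{2} \left(-215\right) = 1 \left(-215\right) = -215$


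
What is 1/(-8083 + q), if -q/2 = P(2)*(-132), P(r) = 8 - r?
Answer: -1/6499 ≈ -0.00015387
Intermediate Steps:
q = 1584 (q = -2*(8 - 1*2)*(-132) = -2*(8 - 2)*(-132) = -12*(-132) = -2*(-792) = 1584)
1/(-8083 + q) = 1/(-8083 + 1584) = 1/(-6499) = -1/6499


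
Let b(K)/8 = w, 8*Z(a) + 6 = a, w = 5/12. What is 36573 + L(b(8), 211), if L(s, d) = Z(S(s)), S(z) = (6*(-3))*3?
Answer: 73131/2 ≈ 36566.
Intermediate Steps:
w = 5/12 (w = 5*(1/12) = 5/12 ≈ 0.41667)
S(z) = -54 (S(z) = -18*3 = -54)
Z(a) = -3/4 + a/8
b(K) = 10/3 (b(K) = 8*(5/12) = 10/3)
L(s, d) = -15/2 (L(s, d) = -3/4 + (1/8)*(-54) = -3/4 - 27/4 = -15/2)
36573 + L(b(8), 211) = 36573 - 15/2 = 73131/2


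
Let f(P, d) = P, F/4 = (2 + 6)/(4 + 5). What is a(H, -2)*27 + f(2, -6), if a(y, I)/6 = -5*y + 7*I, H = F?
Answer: -5146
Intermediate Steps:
F = 32/9 (F = 4*((2 + 6)/(4 + 5)) = 4*(8/9) = 32/9 ≈ 3.5556)
H = 32/9 ≈ 3.5556
a(y, I) = -30*y + 42*I (a(y, I) = 6*(-5*y + 7*I) = -30*y + 42*I)
a(H, -2)*27 + f(2, -6) = (-30*32/9 + 42*(-2))*27 + 2 = (-320/3 - 84)*27 + 2 = -572/3*27 + 2 = -5148 + 2 = -5146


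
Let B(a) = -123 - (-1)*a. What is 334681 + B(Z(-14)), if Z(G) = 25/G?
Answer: 4683787/14 ≈ 3.3456e+5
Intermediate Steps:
B(a) = -123 + a
334681 + B(Z(-14)) = 334681 + (-123 + 25/(-14)) = 334681 + (-123 + 25*(-1/14)) = 334681 + (-123 - 25/14) = 334681 - 1747/14 = 4683787/14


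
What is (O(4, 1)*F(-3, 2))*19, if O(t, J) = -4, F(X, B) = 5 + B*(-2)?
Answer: -76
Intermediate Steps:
F(X, B) = 5 - 2*B
(O(4, 1)*F(-3, 2))*19 = -4*(5 - 2*2)*19 = -4*(5 - 4)*19 = -4*1*19 = -4*19 = -76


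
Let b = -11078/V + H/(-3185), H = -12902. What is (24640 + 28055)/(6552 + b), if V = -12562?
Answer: 117129187175/14574593433 ≈ 8.0365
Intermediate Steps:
b = 98679177/20004985 (b = -11078/(-12562) - 12902/(-3185) = -11078*(-1/12562) - 12902*(-1/3185) = 5539/6281 + 12902/3185 = 98679177/20004985 ≈ 4.9327)
(24640 + 28055)/(6552 + b) = (24640 + 28055)/(6552 + 98679177/20004985) = 52695/(131171340897/20004985) = 52695*(20004985/131171340897) = 117129187175/14574593433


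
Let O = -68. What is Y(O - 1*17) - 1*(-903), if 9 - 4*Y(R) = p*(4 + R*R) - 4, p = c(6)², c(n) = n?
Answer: -256619/4 ≈ -64155.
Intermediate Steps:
p = 36 (p = 6² = 36)
Y(R) = -131/4 - 9*R² (Y(R) = 9/4 - (36*(4 + R*R) - 4)/4 = 9/4 - (36*(4 + R²) - 4)/4 = 9/4 - ((144 + 36*R²) - 4)/4 = 9/4 - (140 + 36*R²)/4 = 9/4 + (-35 - 9*R²) = -131/4 - 9*R²)
Y(O - 1*17) - 1*(-903) = (-131/4 - 9*(-68 - 1*17)²) - 1*(-903) = (-131/4 - 9*(-68 - 17)²) + 903 = (-131/4 - 9*(-85)²) + 903 = (-131/4 - 9*7225) + 903 = (-131/4 - 65025) + 903 = -260231/4 + 903 = -256619/4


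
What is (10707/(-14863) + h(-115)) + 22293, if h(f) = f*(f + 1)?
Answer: 526184082/14863 ≈ 35402.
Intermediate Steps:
h(f) = f*(1 + f)
(10707/(-14863) + h(-115)) + 22293 = (10707/(-14863) - 115*(1 - 115)) + 22293 = (10707*(-1/14863) - 115*(-114)) + 22293 = (-10707/14863 + 13110) + 22293 = 194843223/14863 + 22293 = 526184082/14863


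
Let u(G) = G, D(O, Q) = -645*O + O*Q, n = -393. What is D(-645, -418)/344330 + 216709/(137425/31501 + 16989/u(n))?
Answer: -30781680310857619/5522622374304 ≈ -5573.7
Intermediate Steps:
D(-645, -418)/344330 + 216709/(137425/31501 + 16989/u(n)) = -645*(-645 - 418)/344330 + 216709/(137425/31501 + 16989/(-393)) = -645*(-1063)*(1/344330) + 216709/(137425*(1/31501) + 16989*(-1/393)) = 685635*(1/344330) + 216709/(137425/31501 - 5663/131) = 137127/68866 + 216709/(-160387488/4126631) = 137127/68866 + 216709*(-4126631/160387488) = 137127/68866 - 894278077379/160387488 = -30781680310857619/5522622374304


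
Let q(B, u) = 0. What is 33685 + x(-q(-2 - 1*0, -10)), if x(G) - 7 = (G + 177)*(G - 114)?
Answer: 13514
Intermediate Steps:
x(G) = 7 + (-114 + G)*(177 + G) (x(G) = 7 + (G + 177)*(G - 114) = 7 + (177 + G)*(-114 + G) = 7 + (-114 + G)*(177 + G))
33685 + x(-q(-2 - 1*0, -10)) = 33685 + (-20171 + (-1*0)² + 63*(-1*0)) = 33685 + (-20171 + 0² + 63*0) = 33685 + (-20171 + 0 + 0) = 33685 - 20171 = 13514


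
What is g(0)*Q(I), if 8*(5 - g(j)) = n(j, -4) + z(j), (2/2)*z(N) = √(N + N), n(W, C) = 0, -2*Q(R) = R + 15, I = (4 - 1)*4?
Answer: -135/2 ≈ -67.500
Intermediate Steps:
I = 12 (I = 3*4 = 12)
Q(R) = -15/2 - R/2 (Q(R) = -(R + 15)/2 = -(15 + R)/2 = -15/2 - R/2)
z(N) = √2*√N (z(N) = √(N + N) = √(2*N) = √2*√N)
g(j) = 5 - √2*√j/8 (g(j) = 5 - (0 + √2*√j)/8 = 5 - √2*√j/8)
g(0)*Q(I) = (5 - √2*√0/8)*(-15/2 - ½*12) = (5 - ⅛*√2*0)*(-15/2 - 6) = (5 + 0)*(-27/2) = 5*(-27/2) = -135/2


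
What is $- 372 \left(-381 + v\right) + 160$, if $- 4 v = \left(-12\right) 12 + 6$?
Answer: $129058$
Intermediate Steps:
$v = \frac{69}{2}$ ($v = - \frac{\left(-12\right) 12 + 6}{4} = - \frac{-144 + 6}{4} = \left(- \frac{1}{4}\right) \left(-138\right) = \frac{69}{2} \approx 34.5$)
$- 372 \left(-381 + v\right) + 160 = - 372 \left(-381 + \frac{69}{2}\right) + 160 = \left(-372\right) \left(- \frac{693}{2}\right) + 160 = 128898 + 160 = 129058$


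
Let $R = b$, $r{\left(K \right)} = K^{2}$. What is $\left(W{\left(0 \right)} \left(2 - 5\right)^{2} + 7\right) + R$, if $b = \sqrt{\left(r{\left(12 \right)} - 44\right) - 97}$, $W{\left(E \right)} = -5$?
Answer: $-38 + \sqrt{3} \approx -36.268$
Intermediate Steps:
$b = \sqrt{3}$ ($b = \sqrt{\left(12^{2} - 44\right) - 97} = \sqrt{\left(144 - 44\right) - 97} = \sqrt{100 - 97} = \sqrt{3} \approx 1.732$)
$R = \sqrt{3} \approx 1.732$
$\left(W{\left(0 \right)} \left(2 - 5\right)^{2} + 7\right) + R = \left(- 5 \left(2 - 5\right)^{2} + 7\right) + \sqrt{3} = \left(- 5 \left(-3\right)^{2} + 7\right) + \sqrt{3} = \left(\left(-5\right) 9 + 7\right) + \sqrt{3} = \left(-45 + 7\right) + \sqrt{3} = -38 + \sqrt{3}$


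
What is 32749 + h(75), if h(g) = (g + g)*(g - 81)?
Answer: 31849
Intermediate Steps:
h(g) = 2*g*(-81 + g) (h(g) = (2*g)*(-81 + g) = 2*g*(-81 + g))
32749 + h(75) = 32749 + 2*75*(-81 + 75) = 32749 + 2*75*(-6) = 32749 - 900 = 31849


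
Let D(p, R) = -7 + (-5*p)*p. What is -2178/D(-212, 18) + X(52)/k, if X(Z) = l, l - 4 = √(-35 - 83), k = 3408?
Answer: 693461/63822468 + I*√118/3408 ≈ 0.010865 + 0.0031874*I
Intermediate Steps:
D(p, R) = -7 - 5*p²
l = 4 + I*√118 (l = 4 + √(-35 - 83) = 4 + √(-118) = 4 + I*√118 ≈ 4.0 + 10.863*I)
X(Z) = 4 + I*√118
-2178/D(-212, 18) + X(52)/k = -2178/(-7 - 5*(-212)²) + (4 + I*√118)/3408 = -2178/(-7 - 5*44944) + (4 + I*√118)*(1/3408) = -2178/(-7 - 224720) + (1/852 + I*√118/3408) = -2178/(-224727) + (1/852 + I*√118/3408) = -2178*(-1/224727) + (1/852 + I*√118/3408) = 726/74909 + (1/852 + I*√118/3408) = 693461/63822468 + I*√118/3408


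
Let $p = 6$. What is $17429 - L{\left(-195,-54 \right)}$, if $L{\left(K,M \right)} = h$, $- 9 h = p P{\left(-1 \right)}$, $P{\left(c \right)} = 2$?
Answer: $\frac{52291}{3} \approx 17430.0$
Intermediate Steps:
$h = - \frac{4}{3}$ ($h = - \frac{6 \cdot 2}{9} = \left(- \frac{1}{9}\right) 12 = - \frac{4}{3} \approx -1.3333$)
$L{\left(K,M \right)} = - \frac{4}{3}$
$17429 - L{\left(-195,-54 \right)} = 17429 - - \frac{4}{3} = 17429 + \frac{4}{3} = \frac{52291}{3}$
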